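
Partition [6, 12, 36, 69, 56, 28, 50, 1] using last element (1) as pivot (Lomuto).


Pivot: 1
Place pivot at 0: [1, 12, 36, 69, 56, 28, 50, 6]

Partitioned: [1, 12, 36, 69, 56, 28, 50, 6]


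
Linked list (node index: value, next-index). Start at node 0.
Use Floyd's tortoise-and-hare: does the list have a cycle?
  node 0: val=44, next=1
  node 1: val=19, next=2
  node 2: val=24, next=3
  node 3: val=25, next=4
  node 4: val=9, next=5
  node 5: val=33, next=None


Floyd's tortoise (slow, +1) and hare (fast, +2):
  init: slow=0, fast=0
  step 1: slow=1, fast=2
  step 2: slow=2, fast=4
  step 3: fast 4->5->None, no cycle

Cycle: no


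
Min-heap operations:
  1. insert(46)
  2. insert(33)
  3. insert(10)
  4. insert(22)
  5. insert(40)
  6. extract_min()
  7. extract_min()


insert(46) -> [46]
insert(33) -> [33, 46]
insert(10) -> [10, 46, 33]
insert(22) -> [10, 22, 33, 46]
insert(40) -> [10, 22, 33, 46, 40]
extract_min()->10, [22, 40, 33, 46]
extract_min()->22, [33, 40, 46]

Final heap: [33, 40, 46]


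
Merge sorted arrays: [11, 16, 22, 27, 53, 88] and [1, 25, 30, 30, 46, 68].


Take 1 from B
Take 11 from A
Take 16 from A
Take 22 from A
Take 25 from B
Take 27 from A
Take 30 from B
Take 30 from B
Take 46 from B
Take 53 from A
Take 68 from B

Merged: [1, 11, 16, 22, 25, 27, 30, 30, 46, 53, 68, 88]


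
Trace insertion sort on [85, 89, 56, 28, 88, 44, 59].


Initial: [85, 89, 56, 28, 88, 44, 59]
Insert 89: [85, 89, 56, 28, 88, 44, 59]
Insert 56: [56, 85, 89, 28, 88, 44, 59]
Insert 28: [28, 56, 85, 89, 88, 44, 59]
Insert 88: [28, 56, 85, 88, 89, 44, 59]
Insert 44: [28, 44, 56, 85, 88, 89, 59]
Insert 59: [28, 44, 56, 59, 85, 88, 89]

Sorted: [28, 44, 56, 59, 85, 88, 89]


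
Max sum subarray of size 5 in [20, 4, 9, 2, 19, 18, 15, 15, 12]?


[0:5]: 54
[1:6]: 52
[2:7]: 63
[3:8]: 69
[4:9]: 79

Max: 79 at [4:9]


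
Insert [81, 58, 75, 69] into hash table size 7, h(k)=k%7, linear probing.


Insert 81: h=4 -> slot 4
Insert 58: h=2 -> slot 2
Insert 75: h=5 -> slot 5
Insert 69: h=6 -> slot 6

Table: [None, None, 58, None, 81, 75, 69]


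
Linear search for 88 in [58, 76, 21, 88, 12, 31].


i=0: 58!=88
i=1: 76!=88
i=2: 21!=88
i=3: 88==88 found!

Found at 3, 4 comps


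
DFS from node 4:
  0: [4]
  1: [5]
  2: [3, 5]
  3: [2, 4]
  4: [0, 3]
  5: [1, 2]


Visit 4, push [3, 0]
Visit 0, push []
Visit 3, push [2]
Visit 2, push [5]
Visit 5, push [1]
Visit 1, push []

DFS order: [4, 0, 3, 2, 5, 1]


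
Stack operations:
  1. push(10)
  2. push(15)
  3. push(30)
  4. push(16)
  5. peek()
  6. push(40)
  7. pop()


push(10) -> [10]
push(15) -> [10, 15]
push(30) -> [10, 15, 30]
push(16) -> [10, 15, 30, 16]
peek()->16
push(40) -> [10, 15, 30, 16, 40]
pop()->40, [10, 15, 30, 16]

Final stack: [10, 15, 30, 16]


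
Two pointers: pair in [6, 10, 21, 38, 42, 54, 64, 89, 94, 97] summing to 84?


lo=0(6)+hi=9(97)=103
lo=0(6)+hi=8(94)=100
lo=0(6)+hi=7(89)=95
lo=0(6)+hi=6(64)=70
lo=1(10)+hi=6(64)=74
lo=2(21)+hi=6(64)=85
lo=2(21)+hi=5(54)=75
lo=3(38)+hi=5(54)=92
lo=3(38)+hi=4(42)=80

No pair found


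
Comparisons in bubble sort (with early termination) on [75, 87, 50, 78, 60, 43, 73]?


Algorithm: bubble sort (with early termination)
Input: [75, 87, 50, 78, 60, 43, 73]
Sorted: [43, 50, 60, 73, 75, 78, 87]

21


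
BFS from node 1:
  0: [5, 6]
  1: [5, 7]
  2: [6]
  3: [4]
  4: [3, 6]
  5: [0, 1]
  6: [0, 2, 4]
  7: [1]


Visit 1, enqueue [5, 7]
Visit 5, enqueue [0]
Visit 7, enqueue []
Visit 0, enqueue [6]
Visit 6, enqueue [2, 4]
Visit 2, enqueue []
Visit 4, enqueue [3]
Visit 3, enqueue []

BFS order: [1, 5, 7, 0, 6, 2, 4, 3]


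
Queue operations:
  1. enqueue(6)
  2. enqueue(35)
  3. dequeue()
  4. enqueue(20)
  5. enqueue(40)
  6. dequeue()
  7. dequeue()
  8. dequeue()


enqueue(6) -> [6]
enqueue(35) -> [6, 35]
dequeue()->6, [35]
enqueue(20) -> [35, 20]
enqueue(40) -> [35, 20, 40]
dequeue()->35, [20, 40]
dequeue()->20, [40]
dequeue()->40, []

Final queue: []


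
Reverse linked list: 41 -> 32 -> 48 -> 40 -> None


Step 1: curr=41, set curr.next=prev(None) | reversed so far: 41
Step 2: curr=32, set curr.next=prev(41) | reversed so far: 32 -> 41
Step 3: curr=48, set curr.next=prev(32) | reversed so far: 48 -> 32 -> 41
Step 4: curr=40, set curr.next=prev(48) | reversed so far: 40 -> 48 -> 32 -> 41

40 -> 48 -> 32 -> 41 -> None


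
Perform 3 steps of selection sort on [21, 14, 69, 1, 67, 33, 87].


Initial: [21, 14, 69, 1, 67, 33, 87]
Step 1: min=1 at 3
  Swap: [1, 14, 69, 21, 67, 33, 87]
Step 2: min=14 at 1
  Swap: [1, 14, 69, 21, 67, 33, 87]
Step 3: min=21 at 3
  Swap: [1, 14, 21, 69, 67, 33, 87]

After 3 steps: [1, 14, 21, 69, 67, 33, 87]


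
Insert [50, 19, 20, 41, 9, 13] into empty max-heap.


Insert 50: [50]
Insert 19: [50, 19]
Insert 20: [50, 19, 20]
Insert 41: [50, 41, 20, 19]
Insert 9: [50, 41, 20, 19, 9]
Insert 13: [50, 41, 20, 19, 9, 13]

Final heap: [50, 41, 20, 19, 9, 13]


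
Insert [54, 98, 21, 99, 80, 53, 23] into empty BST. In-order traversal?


Insert 54: root
Insert 98: R from 54
Insert 21: L from 54
Insert 99: R from 54 -> R from 98
Insert 80: R from 54 -> L from 98
Insert 53: L from 54 -> R from 21
Insert 23: L from 54 -> R from 21 -> L from 53

In-order: [21, 23, 53, 54, 80, 98, 99]


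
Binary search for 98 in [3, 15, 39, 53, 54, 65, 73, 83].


Step 1: lo=0, hi=7, mid=3, val=53
Step 2: lo=4, hi=7, mid=5, val=65
Step 3: lo=6, hi=7, mid=6, val=73
Step 4: lo=7, hi=7, mid=7, val=83

Not found


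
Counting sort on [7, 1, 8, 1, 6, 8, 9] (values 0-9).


Input: [7, 1, 8, 1, 6, 8, 9]
Counts: [0, 2, 0, 0, 0, 0, 1, 1, 2, 1]

Sorted: [1, 1, 6, 7, 8, 8, 9]


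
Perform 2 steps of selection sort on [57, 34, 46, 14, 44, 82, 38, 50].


Initial: [57, 34, 46, 14, 44, 82, 38, 50]
Step 1: min=14 at 3
  Swap: [14, 34, 46, 57, 44, 82, 38, 50]
Step 2: min=34 at 1
  Swap: [14, 34, 46, 57, 44, 82, 38, 50]

After 2 steps: [14, 34, 46, 57, 44, 82, 38, 50]


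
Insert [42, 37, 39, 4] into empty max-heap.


Insert 42: [42]
Insert 37: [42, 37]
Insert 39: [42, 37, 39]
Insert 4: [42, 37, 39, 4]

Final heap: [42, 37, 39, 4]


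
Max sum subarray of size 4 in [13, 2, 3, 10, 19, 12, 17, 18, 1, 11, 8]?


[0:4]: 28
[1:5]: 34
[2:6]: 44
[3:7]: 58
[4:8]: 66
[5:9]: 48
[6:10]: 47
[7:11]: 38

Max: 66 at [4:8]


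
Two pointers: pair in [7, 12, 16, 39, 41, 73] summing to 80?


lo=0(7)+hi=5(73)=80

Yes: 7+73=80


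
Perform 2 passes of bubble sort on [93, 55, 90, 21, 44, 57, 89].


Initial: [93, 55, 90, 21, 44, 57, 89]
Pass 1: [55, 90, 21, 44, 57, 89, 93] (6 swaps)
Pass 2: [55, 21, 44, 57, 89, 90, 93] (4 swaps)

After 2 passes: [55, 21, 44, 57, 89, 90, 93]


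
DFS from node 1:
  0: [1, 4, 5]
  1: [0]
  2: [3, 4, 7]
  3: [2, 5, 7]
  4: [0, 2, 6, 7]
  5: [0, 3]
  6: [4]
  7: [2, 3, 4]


Visit 1, push [0]
Visit 0, push [5, 4]
Visit 4, push [7, 6, 2]
Visit 2, push [7, 3]
Visit 3, push [7, 5]
Visit 5, push []
Visit 7, push []
Visit 6, push []

DFS order: [1, 0, 4, 2, 3, 5, 7, 6]


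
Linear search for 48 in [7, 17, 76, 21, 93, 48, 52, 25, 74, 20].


i=0: 7!=48
i=1: 17!=48
i=2: 76!=48
i=3: 21!=48
i=4: 93!=48
i=5: 48==48 found!

Found at 5, 6 comps


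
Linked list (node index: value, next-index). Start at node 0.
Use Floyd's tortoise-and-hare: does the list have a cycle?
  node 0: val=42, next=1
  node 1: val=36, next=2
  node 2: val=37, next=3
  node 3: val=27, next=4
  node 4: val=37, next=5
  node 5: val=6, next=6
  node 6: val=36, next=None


Floyd's tortoise (slow, +1) and hare (fast, +2):
  init: slow=0, fast=0
  step 1: slow=1, fast=2
  step 2: slow=2, fast=4
  step 3: slow=3, fast=6
  step 4: fast -> None, no cycle

Cycle: no


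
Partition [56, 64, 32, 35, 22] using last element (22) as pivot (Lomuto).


Pivot: 22
Place pivot at 0: [22, 64, 32, 35, 56]

Partitioned: [22, 64, 32, 35, 56]


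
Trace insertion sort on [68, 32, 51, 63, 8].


Initial: [68, 32, 51, 63, 8]
Insert 32: [32, 68, 51, 63, 8]
Insert 51: [32, 51, 68, 63, 8]
Insert 63: [32, 51, 63, 68, 8]
Insert 8: [8, 32, 51, 63, 68]

Sorted: [8, 32, 51, 63, 68]


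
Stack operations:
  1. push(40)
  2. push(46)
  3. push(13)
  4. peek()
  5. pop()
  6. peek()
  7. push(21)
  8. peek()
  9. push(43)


push(40) -> [40]
push(46) -> [40, 46]
push(13) -> [40, 46, 13]
peek()->13
pop()->13, [40, 46]
peek()->46
push(21) -> [40, 46, 21]
peek()->21
push(43) -> [40, 46, 21, 43]

Final stack: [40, 46, 21, 43]


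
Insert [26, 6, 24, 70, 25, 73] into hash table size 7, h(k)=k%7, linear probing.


Insert 26: h=5 -> slot 5
Insert 6: h=6 -> slot 6
Insert 24: h=3 -> slot 3
Insert 70: h=0 -> slot 0
Insert 25: h=4 -> slot 4
Insert 73: h=3, 5 probes -> slot 1

Table: [70, 73, None, 24, 25, 26, 6]


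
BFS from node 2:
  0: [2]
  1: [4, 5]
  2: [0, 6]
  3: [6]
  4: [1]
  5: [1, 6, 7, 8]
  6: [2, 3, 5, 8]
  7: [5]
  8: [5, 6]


Visit 2, enqueue [0, 6]
Visit 0, enqueue []
Visit 6, enqueue [3, 5, 8]
Visit 3, enqueue []
Visit 5, enqueue [1, 7]
Visit 8, enqueue []
Visit 1, enqueue [4]
Visit 7, enqueue []
Visit 4, enqueue []

BFS order: [2, 0, 6, 3, 5, 8, 1, 7, 4]


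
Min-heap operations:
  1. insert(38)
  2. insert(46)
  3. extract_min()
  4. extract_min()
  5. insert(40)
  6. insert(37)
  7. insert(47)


insert(38) -> [38]
insert(46) -> [38, 46]
extract_min()->38, [46]
extract_min()->46, []
insert(40) -> [40]
insert(37) -> [37, 40]
insert(47) -> [37, 40, 47]

Final heap: [37, 40, 47]


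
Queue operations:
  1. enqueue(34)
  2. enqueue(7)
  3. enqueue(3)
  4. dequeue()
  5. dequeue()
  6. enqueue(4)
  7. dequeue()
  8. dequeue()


enqueue(34) -> [34]
enqueue(7) -> [34, 7]
enqueue(3) -> [34, 7, 3]
dequeue()->34, [7, 3]
dequeue()->7, [3]
enqueue(4) -> [3, 4]
dequeue()->3, [4]
dequeue()->4, []

Final queue: []


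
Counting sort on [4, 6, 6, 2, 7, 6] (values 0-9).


Input: [4, 6, 6, 2, 7, 6]
Counts: [0, 0, 1, 0, 1, 0, 3, 1, 0, 0]

Sorted: [2, 4, 6, 6, 6, 7]


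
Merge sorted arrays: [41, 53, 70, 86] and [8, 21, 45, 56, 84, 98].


Take 8 from B
Take 21 from B
Take 41 from A
Take 45 from B
Take 53 from A
Take 56 from B
Take 70 from A
Take 84 from B
Take 86 from A

Merged: [8, 21, 41, 45, 53, 56, 70, 84, 86, 98]


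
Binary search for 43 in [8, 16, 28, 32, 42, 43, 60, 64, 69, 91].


Step 1: lo=0, hi=9, mid=4, val=42
Step 2: lo=5, hi=9, mid=7, val=64
Step 3: lo=5, hi=6, mid=5, val=43

Found at index 5


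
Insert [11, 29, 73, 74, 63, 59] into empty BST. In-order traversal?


Insert 11: root
Insert 29: R from 11
Insert 73: R from 11 -> R from 29
Insert 74: R from 11 -> R from 29 -> R from 73
Insert 63: R from 11 -> R from 29 -> L from 73
Insert 59: R from 11 -> R from 29 -> L from 73 -> L from 63

In-order: [11, 29, 59, 63, 73, 74]


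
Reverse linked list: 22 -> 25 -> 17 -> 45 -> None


Step 1: curr=22, set curr.next=prev(None) | reversed so far: 22
Step 2: curr=25, set curr.next=prev(22) | reversed so far: 25 -> 22
Step 3: curr=17, set curr.next=prev(25) | reversed so far: 17 -> 25 -> 22
Step 4: curr=45, set curr.next=prev(17) | reversed so far: 45 -> 17 -> 25 -> 22

45 -> 17 -> 25 -> 22 -> None


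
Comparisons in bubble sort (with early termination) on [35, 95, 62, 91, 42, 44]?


Algorithm: bubble sort (with early termination)
Input: [35, 95, 62, 91, 42, 44]
Sorted: [35, 42, 44, 62, 91, 95]

14


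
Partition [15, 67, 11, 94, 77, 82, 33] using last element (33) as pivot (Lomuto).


Pivot: 33
  15 <= 33: advance i (no swap)
  11 <= 33: swap -> [15, 11, 67, 94, 77, 82, 33]
Place pivot at 2: [15, 11, 33, 94, 77, 82, 67]

Partitioned: [15, 11, 33, 94, 77, 82, 67]


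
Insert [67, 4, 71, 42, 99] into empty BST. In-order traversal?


Insert 67: root
Insert 4: L from 67
Insert 71: R from 67
Insert 42: L from 67 -> R from 4
Insert 99: R from 67 -> R from 71

In-order: [4, 42, 67, 71, 99]


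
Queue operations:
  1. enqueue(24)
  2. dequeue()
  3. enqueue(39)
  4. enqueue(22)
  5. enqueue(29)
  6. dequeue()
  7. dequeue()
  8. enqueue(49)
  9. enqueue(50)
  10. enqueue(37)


enqueue(24) -> [24]
dequeue()->24, []
enqueue(39) -> [39]
enqueue(22) -> [39, 22]
enqueue(29) -> [39, 22, 29]
dequeue()->39, [22, 29]
dequeue()->22, [29]
enqueue(49) -> [29, 49]
enqueue(50) -> [29, 49, 50]
enqueue(37) -> [29, 49, 50, 37]

Final queue: [29, 49, 50, 37]


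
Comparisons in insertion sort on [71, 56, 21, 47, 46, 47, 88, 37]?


Algorithm: insertion sort
Input: [71, 56, 21, 47, 46, 47, 88, 37]
Sorted: [21, 37, 46, 47, 47, 56, 71, 88]

21


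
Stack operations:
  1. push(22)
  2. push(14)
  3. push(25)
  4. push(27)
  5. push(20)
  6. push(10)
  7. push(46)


push(22) -> [22]
push(14) -> [22, 14]
push(25) -> [22, 14, 25]
push(27) -> [22, 14, 25, 27]
push(20) -> [22, 14, 25, 27, 20]
push(10) -> [22, 14, 25, 27, 20, 10]
push(46) -> [22, 14, 25, 27, 20, 10, 46]

Final stack: [22, 14, 25, 27, 20, 10, 46]


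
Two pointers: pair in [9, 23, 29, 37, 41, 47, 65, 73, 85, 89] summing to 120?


lo=0(9)+hi=9(89)=98
lo=1(23)+hi=9(89)=112
lo=2(29)+hi=9(89)=118
lo=3(37)+hi=9(89)=126
lo=3(37)+hi=8(85)=122
lo=3(37)+hi=7(73)=110
lo=4(41)+hi=7(73)=114
lo=5(47)+hi=7(73)=120

Yes: 47+73=120


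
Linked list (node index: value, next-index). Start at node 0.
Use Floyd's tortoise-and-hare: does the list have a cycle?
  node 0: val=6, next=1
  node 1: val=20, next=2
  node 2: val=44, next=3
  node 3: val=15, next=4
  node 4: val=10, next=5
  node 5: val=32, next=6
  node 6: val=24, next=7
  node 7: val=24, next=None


Floyd's tortoise (slow, +1) and hare (fast, +2):
  init: slow=0, fast=0
  step 1: slow=1, fast=2
  step 2: slow=2, fast=4
  step 3: slow=3, fast=6
  step 4: fast 6->7->None, no cycle

Cycle: no


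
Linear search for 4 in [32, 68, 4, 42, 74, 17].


i=0: 32!=4
i=1: 68!=4
i=2: 4==4 found!

Found at 2, 3 comps


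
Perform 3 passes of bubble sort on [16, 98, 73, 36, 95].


Initial: [16, 98, 73, 36, 95]
Pass 1: [16, 73, 36, 95, 98] (3 swaps)
Pass 2: [16, 36, 73, 95, 98] (1 swaps)
Pass 3: [16, 36, 73, 95, 98] (0 swaps)

After 3 passes: [16, 36, 73, 95, 98]


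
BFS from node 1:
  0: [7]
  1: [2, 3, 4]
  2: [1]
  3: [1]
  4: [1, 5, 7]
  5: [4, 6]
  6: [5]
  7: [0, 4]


Visit 1, enqueue [2, 3, 4]
Visit 2, enqueue []
Visit 3, enqueue []
Visit 4, enqueue [5, 7]
Visit 5, enqueue [6]
Visit 7, enqueue [0]
Visit 6, enqueue []
Visit 0, enqueue []

BFS order: [1, 2, 3, 4, 5, 7, 6, 0]


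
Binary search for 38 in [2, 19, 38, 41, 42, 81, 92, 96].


Step 1: lo=0, hi=7, mid=3, val=41
Step 2: lo=0, hi=2, mid=1, val=19
Step 3: lo=2, hi=2, mid=2, val=38

Found at index 2


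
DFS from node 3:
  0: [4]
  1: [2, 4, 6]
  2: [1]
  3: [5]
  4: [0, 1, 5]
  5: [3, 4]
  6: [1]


Visit 3, push [5]
Visit 5, push [4]
Visit 4, push [1, 0]
Visit 0, push []
Visit 1, push [6, 2]
Visit 2, push []
Visit 6, push []

DFS order: [3, 5, 4, 0, 1, 2, 6]


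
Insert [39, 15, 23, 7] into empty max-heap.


Insert 39: [39]
Insert 15: [39, 15]
Insert 23: [39, 15, 23]
Insert 7: [39, 15, 23, 7]

Final heap: [39, 15, 23, 7]


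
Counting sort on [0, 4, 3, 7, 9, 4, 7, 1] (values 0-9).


Input: [0, 4, 3, 7, 9, 4, 7, 1]
Counts: [1, 1, 0, 1, 2, 0, 0, 2, 0, 1]

Sorted: [0, 1, 3, 4, 4, 7, 7, 9]


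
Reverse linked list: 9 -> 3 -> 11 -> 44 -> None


Step 1: curr=9, set curr.next=prev(None) | reversed so far: 9
Step 2: curr=3, set curr.next=prev(9) | reversed so far: 3 -> 9
Step 3: curr=11, set curr.next=prev(3) | reversed so far: 11 -> 3 -> 9
Step 4: curr=44, set curr.next=prev(11) | reversed so far: 44 -> 11 -> 3 -> 9

44 -> 11 -> 3 -> 9 -> None


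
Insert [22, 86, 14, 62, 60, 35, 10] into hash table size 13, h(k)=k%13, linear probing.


Insert 22: h=9 -> slot 9
Insert 86: h=8 -> slot 8
Insert 14: h=1 -> slot 1
Insert 62: h=10 -> slot 10
Insert 60: h=8, 3 probes -> slot 11
Insert 35: h=9, 3 probes -> slot 12
Insert 10: h=10, 3 probes -> slot 0

Table: [10, 14, None, None, None, None, None, None, 86, 22, 62, 60, 35]


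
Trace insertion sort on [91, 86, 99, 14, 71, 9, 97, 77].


Initial: [91, 86, 99, 14, 71, 9, 97, 77]
Insert 86: [86, 91, 99, 14, 71, 9, 97, 77]
Insert 99: [86, 91, 99, 14, 71, 9, 97, 77]
Insert 14: [14, 86, 91, 99, 71, 9, 97, 77]
Insert 71: [14, 71, 86, 91, 99, 9, 97, 77]
Insert 9: [9, 14, 71, 86, 91, 99, 97, 77]
Insert 97: [9, 14, 71, 86, 91, 97, 99, 77]
Insert 77: [9, 14, 71, 77, 86, 91, 97, 99]

Sorted: [9, 14, 71, 77, 86, 91, 97, 99]


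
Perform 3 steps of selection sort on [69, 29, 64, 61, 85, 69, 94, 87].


Initial: [69, 29, 64, 61, 85, 69, 94, 87]
Step 1: min=29 at 1
  Swap: [29, 69, 64, 61, 85, 69, 94, 87]
Step 2: min=61 at 3
  Swap: [29, 61, 64, 69, 85, 69, 94, 87]
Step 3: min=64 at 2
  Swap: [29, 61, 64, 69, 85, 69, 94, 87]

After 3 steps: [29, 61, 64, 69, 85, 69, 94, 87]


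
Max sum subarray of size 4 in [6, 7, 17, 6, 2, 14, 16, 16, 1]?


[0:4]: 36
[1:5]: 32
[2:6]: 39
[3:7]: 38
[4:8]: 48
[5:9]: 47

Max: 48 at [4:8]


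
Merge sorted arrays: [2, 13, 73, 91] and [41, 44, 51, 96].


Take 2 from A
Take 13 from A
Take 41 from B
Take 44 from B
Take 51 from B
Take 73 from A
Take 91 from A

Merged: [2, 13, 41, 44, 51, 73, 91, 96]


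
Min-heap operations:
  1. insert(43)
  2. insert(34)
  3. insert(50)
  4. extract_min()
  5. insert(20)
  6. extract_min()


insert(43) -> [43]
insert(34) -> [34, 43]
insert(50) -> [34, 43, 50]
extract_min()->34, [43, 50]
insert(20) -> [20, 50, 43]
extract_min()->20, [43, 50]

Final heap: [43, 50]


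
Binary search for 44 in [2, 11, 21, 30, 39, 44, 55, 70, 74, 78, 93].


Step 1: lo=0, hi=10, mid=5, val=44

Found at index 5


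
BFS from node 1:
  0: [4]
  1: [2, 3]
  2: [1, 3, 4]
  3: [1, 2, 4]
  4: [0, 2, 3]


Visit 1, enqueue [2, 3]
Visit 2, enqueue [4]
Visit 3, enqueue []
Visit 4, enqueue [0]
Visit 0, enqueue []

BFS order: [1, 2, 3, 4, 0]


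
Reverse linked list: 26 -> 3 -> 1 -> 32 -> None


Step 1: curr=26, set curr.next=prev(None) | reversed so far: 26
Step 2: curr=3, set curr.next=prev(26) | reversed so far: 3 -> 26
Step 3: curr=1, set curr.next=prev(3) | reversed so far: 1 -> 3 -> 26
Step 4: curr=32, set curr.next=prev(1) | reversed so far: 32 -> 1 -> 3 -> 26

32 -> 1 -> 3 -> 26 -> None


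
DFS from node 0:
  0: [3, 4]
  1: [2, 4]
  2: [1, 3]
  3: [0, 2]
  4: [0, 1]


Visit 0, push [4, 3]
Visit 3, push [2]
Visit 2, push [1]
Visit 1, push [4]
Visit 4, push []

DFS order: [0, 3, 2, 1, 4]


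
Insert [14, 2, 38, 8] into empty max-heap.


Insert 14: [14]
Insert 2: [14, 2]
Insert 38: [38, 2, 14]
Insert 8: [38, 8, 14, 2]

Final heap: [38, 8, 14, 2]


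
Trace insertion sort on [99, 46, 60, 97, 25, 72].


Initial: [99, 46, 60, 97, 25, 72]
Insert 46: [46, 99, 60, 97, 25, 72]
Insert 60: [46, 60, 99, 97, 25, 72]
Insert 97: [46, 60, 97, 99, 25, 72]
Insert 25: [25, 46, 60, 97, 99, 72]
Insert 72: [25, 46, 60, 72, 97, 99]

Sorted: [25, 46, 60, 72, 97, 99]


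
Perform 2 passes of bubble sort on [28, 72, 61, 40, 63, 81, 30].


Initial: [28, 72, 61, 40, 63, 81, 30]
Pass 1: [28, 61, 40, 63, 72, 30, 81] (4 swaps)
Pass 2: [28, 40, 61, 63, 30, 72, 81] (2 swaps)

After 2 passes: [28, 40, 61, 63, 30, 72, 81]


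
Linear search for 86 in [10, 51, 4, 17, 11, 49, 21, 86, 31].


i=0: 10!=86
i=1: 51!=86
i=2: 4!=86
i=3: 17!=86
i=4: 11!=86
i=5: 49!=86
i=6: 21!=86
i=7: 86==86 found!

Found at 7, 8 comps


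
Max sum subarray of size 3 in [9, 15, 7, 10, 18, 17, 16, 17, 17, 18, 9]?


[0:3]: 31
[1:4]: 32
[2:5]: 35
[3:6]: 45
[4:7]: 51
[5:8]: 50
[6:9]: 50
[7:10]: 52
[8:11]: 44

Max: 52 at [7:10]


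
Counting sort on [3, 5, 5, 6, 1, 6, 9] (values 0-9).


Input: [3, 5, 5, 6, 1, 6, 9]
Counts: [0, 1, 0, 1, 0, 2, 2, 0, 0, 1]

Sorted: [1, 3, 5, 5, 6, 6, 9]


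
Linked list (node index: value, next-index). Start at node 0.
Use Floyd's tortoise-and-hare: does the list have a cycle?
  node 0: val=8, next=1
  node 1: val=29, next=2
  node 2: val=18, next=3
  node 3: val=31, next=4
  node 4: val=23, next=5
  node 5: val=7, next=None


Floyd's tortoise (slow, +1) and hare (fast, +2):
  init: slow=0, fast=0
  step 1: slow=1, fast=2
  step 2: slow=2, fast=4
  step 3: fast 4->5->None, no cycle

Cycle: no


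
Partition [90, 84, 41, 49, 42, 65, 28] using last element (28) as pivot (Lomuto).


Pivot: 28
Place pivot at 0: [28, 84, 41, 49, 42, 65, 90]

Partitioned: [28, 84, 41, 49, 42, 65, 90]


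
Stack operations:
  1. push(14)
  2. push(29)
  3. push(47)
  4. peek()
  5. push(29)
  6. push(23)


push(14) -> [14]
push(29) -> [14, 29]
push(47) -> [14, 29, 47]
peek()->47
push(29) -> [14, 29, 47, 29]
push(23) -> [14, 29, 47, 29, 23]

Final stack: [14, 29, 47, 29, 23]


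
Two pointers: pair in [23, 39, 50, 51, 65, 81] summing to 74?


lo=0(23)+hi=5(81)=104
lo=0(23)+hi=4(65)=88
lo=0(23)+hi=3(51)=74

Yes: 23+51=74


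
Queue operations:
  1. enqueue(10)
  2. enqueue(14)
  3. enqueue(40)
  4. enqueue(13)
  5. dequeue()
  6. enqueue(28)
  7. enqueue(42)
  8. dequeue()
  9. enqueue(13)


enqueue(10) -> [10]
enqueue(14) -> [10, 14]
enqueue(40) -> [10, 14, 40]
enqueue(13) -> [10, 14, 40, 13]
dequeue()->10, [14, 40, 13]
enqueue(28) -> [14, 40, 13, 28]
enqueue(42) -> [14, 40, 13, 28, 42]
dequeue()->14, [40, 13, 28, 42]
enqueue(13) -> [40, 13, 28, 42, 13]

Final queue: [40, 13, 28, 42, 13]


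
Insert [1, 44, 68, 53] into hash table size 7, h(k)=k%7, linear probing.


Insert 1: h=1 -> slot 1
Insert 44: h=2 -> slot 2
Insert 68: h=5 -> slot 5
Insert 53: h=4 -> slot 4

Table: [None, 1, 44, None, 53, 68, None]


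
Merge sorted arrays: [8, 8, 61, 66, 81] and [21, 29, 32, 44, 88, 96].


Take 8 from A
Take 8 from A
Take 21 from B
Take 29 from B
Take 32 from B
Take 44 from B
Take 61 from A
Take 66 from A
Take 81 from A

Merged: [8, 8, 21, 29, 32, 44, 61, 66, 81, 88, 96]


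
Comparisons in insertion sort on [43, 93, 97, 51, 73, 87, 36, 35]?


Algorithm: insertion sort
Input: [43, 93, 97, 51, 73, 87, 36, 35]
Sorted: [35, 36, 43, 51, 73, 87, 93, 97]

24


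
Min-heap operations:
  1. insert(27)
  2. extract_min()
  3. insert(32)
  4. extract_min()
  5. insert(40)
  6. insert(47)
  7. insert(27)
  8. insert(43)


insert(27) -> [27]
extract_min()->27, []
insert(32) -> [32]
extract_min()->32, []
insert(40) -> [40]
insert(47) -> [40, 47]
insert(27) -> [27, 47, 40]
insert(43) -> [27, 43, 40, 47]

Final heap: [27, 43, 40, 47]


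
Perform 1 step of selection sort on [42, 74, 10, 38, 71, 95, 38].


Initial: [42, 74, 10, 38, 71, 95, 38]
Step 1: min=10 at 2
  Swap: [10, 74, 42, 38, 71, 95, 38]

After 1 step: [10, 74, 42, 38, 71, 95, 38]


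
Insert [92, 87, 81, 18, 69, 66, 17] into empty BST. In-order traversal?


Insert 92: root
Insert 87: L from 92
Insert 81: L from 92 -> L from 87
Insert 18: L from 92 -> L from 87 -> L from 81
Insert 69: L from 92 -> L from 87 -> L from 81 -> R from 18
Insert 66: L from 92 -> L from 87 -> L from 81 -> R from 18 -> L from 69
Insert 17: L from 92 -> L from 87 -> L from 81 -> L from 18

In-order: [17, 18, 66, 69, 81, 87, 92]


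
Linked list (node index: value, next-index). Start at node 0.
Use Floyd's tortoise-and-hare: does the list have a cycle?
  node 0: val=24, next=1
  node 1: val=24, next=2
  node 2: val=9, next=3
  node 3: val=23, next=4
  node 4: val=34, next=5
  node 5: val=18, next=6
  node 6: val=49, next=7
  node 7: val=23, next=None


Floyd's tortoise (slow, +1) and hare (fast, +2):
  init: slow=0, fast=0
  step 1: slow=1, fast=2
  step 2: slow=2, fast=4
  step 3: slow=3, fast=6
  step 4: fast 6->7->None, no cycle

Cycle: no


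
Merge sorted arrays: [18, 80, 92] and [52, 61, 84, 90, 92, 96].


Take 18 from A
Take 52 from B
Take 61 from B
Take 80 from A
Take 84 from B
Take 90 from B
Take 92 from A

Merged: [18, 52, 61, 80, 84, 90, 92, 92, 96]


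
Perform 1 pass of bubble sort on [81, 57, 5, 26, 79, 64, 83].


Initial: [81, 57, 5, 26, 79, 64, 83]
Pass 1: [57, 5, 26, 79, 64, 81, 83] (5 swaps)

After 1 pass: [57, 5, 26, 79, 64, 81, 83]


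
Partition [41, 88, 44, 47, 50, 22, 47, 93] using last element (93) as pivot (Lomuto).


Pivot: 93
  41 <= 93: advance i (no swap)
  88 <= 93: advance i (no swap)
  44 <= 93: advance i (no swap)
  47 <= 93: advance i (no swap)
  50 <= 93: advance i (no swap)
  22 <= 93: advance i (no swap)
  47 <= 93: advance i (no swap)
Place pivot at 7: [41, 88, 44, 47, 50, 22, 47, 93]

Partitioned: [41, 88, 44, 47, 50, 22, 47, 93]


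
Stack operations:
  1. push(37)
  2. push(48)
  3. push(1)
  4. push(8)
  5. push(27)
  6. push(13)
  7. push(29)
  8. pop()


push(37) -> [37]
push(48) -> [37, 48]
push(1) -> [37, 48, 1]
push(8) -> [37, 48, 1, 8]
push(27) -> [37, 48, 1, 8, 27]
push(13) -> [37, 48, 1, 8, 27, 13]
push(29) -> [37, 48, 1, 8, 27, 13, 29]
pop()->29, [37, 48, 1, 8, 27, 13]

Final stack: [37, 48, 1, 8, 27, 13]


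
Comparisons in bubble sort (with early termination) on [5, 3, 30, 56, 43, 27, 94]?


Algorithm: bubble sort (with early termination)
Input: [5, 3, 30, 56, 43, 27, 94]
Sorted: [3, 5, 27, 30, 43, 56, 94]

18


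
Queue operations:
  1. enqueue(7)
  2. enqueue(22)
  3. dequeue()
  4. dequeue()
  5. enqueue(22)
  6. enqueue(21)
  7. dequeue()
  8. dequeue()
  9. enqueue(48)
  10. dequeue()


enqueue(7) -> [7]
enqueue(22) -> [7, 22]
dequeue()->7, [22]
dequeue()->22, []
enqueue(22) -> [22]
enqueue(21) -> [22, 21]
dequeue()->22, [21]
dequeue()->21, []
enqueue(48) -> [48]
dequeue()->48, []

Final queue: []


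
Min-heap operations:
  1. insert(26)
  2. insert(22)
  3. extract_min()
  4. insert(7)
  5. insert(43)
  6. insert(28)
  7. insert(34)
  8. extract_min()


insert(26) -> [26]
insert(22) -> [22, 26]
extract_min()->22, [26]
insert(7) -> [7, 26]
insert(43) -> [7, 26, 43]
insert(28) -> [7, 26, 43, 28]
insert(34) -> [7, 26, 43, 28, 34]
extract_min()->7, [26, 28, 43, 34]

Final heap: [26, 28, 43, 34]


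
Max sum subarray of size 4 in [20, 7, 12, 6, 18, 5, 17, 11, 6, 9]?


[0:4]: 45
[1:5]: 43
[2:6]: 41
[3:7]: 46
[4:8]: 51
[5:9]: 39
[6:10]: 43

Max: 51 at [4:8]


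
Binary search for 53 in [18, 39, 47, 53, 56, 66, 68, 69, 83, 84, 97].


Step 1: lo=0, hi=10, mid=5, val=66
Step 2: lo=0, hi=4, mid=2, val=47
Step 3: lo=3, hi=4, mid=3, val=53

Found at index 3


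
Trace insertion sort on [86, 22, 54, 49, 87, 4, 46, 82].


Initial: [86, 22, 54, 49, 87, 4, 46, 82]
Insert 22: [22, 86, 54, 49, 87, 4, 46, 82]
Insert 54: [22, 54, 86, 49, 87, 4, 46, 82]
Insert 49: [22, 49, 54, 86, 87, 4, 46, 82]
Insert 87: [22, 49, 54, 86, 87, 4, 46, 82]
Insert 4: [4, 22, 49, 54, 86, 87, 46, 82]
Insert 46: [4, 22, 46, 49, 54, 86, 87, 82]
Insert 82: [4, 22, 46, 49, 54, 82, 86, 87]

Sorted: [4, 22, 46, 49, 54, 82, 86, 87]


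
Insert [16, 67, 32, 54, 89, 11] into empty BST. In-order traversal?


Insert 16: root
Insert 67: R from 16
Insert 32: R from 16 -> L from 67
Insert 54: R from 16 -> L from 67 -> R from 32
Insert 89: R from 16 -> R from 67
Insert 11: L from 16

In-order: [11, 16, 32, 54, 67, 89]


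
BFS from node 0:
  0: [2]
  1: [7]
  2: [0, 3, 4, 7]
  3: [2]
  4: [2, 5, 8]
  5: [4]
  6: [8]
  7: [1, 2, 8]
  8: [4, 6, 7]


Visit 0, enqueue [2]
Visit 2, enqueue [3, 4, 7]
Visit 3, enqueue []
Visit 4, enqueue [5, 8]
Visit 7, enqueue [1]
Visit 5, enqueue []
Visit 8, enqueue [6]
Visit 1, enqueue []
Visit 6, enqueue []

BFS order: [0, 2, 3, 4, 7, 5, 8, 1, 6]


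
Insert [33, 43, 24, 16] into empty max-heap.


Insert 33: [33]
Insert 43: [43, 33]
Insert 24: [43, 33, 24]
Insert 16: [43, 33, 24, 16]

Final heap: [43, 33, 24, 16]


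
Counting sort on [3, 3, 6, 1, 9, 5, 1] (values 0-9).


Input: [3, 3, 6, 1, 9, 5, 1]
Counts: [0, 2, 0, 2, 0, 1, 1, 0, 0, 1]

Sorted: [1, 1, 3, 3, 5, 6, 9]


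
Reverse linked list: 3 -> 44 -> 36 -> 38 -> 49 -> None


Step 1: curr=3, set curr.next=prev(None) | reversed so far: 3
Step 2: curr=44, set curr.next=prev(3) | reversed so far: 44 -> 3
Step 3: curr=36, set curr.next=prev(44) | reversed so far: 36 -> 44 -> 3
Step 4: curr=38, set curr.next=prev(36) | reversed so far: 38 -> 36 -> 44 -> 3
Step 5: curr=49, set curr.next=prev(38) | reversed so far: 49 -> 38 -> 36 -> 44 -> 3

49 -> 38 -> 36 -> 44 -> 3 -> None


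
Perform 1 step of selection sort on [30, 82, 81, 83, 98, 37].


Initial: [30, 82, 81, 83, 98, 37]
Step 1: min=30 at 0
  Swap: [30, 82, 81, 83, 98, 37]

After 1 step: [30, 82, 81, 83, 98, 37]


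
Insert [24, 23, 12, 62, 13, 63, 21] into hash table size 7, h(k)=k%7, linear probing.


Insert 24: h=3 -> slot 3
Insert 23: h=2 -> slot 2
Insert 12: h=5 -> slot 5
Insert 62: h=6 -> slot 6
Insert 13: h=6, 1 probes -> slot 0
Insert 63: h=0, 1 probes -> slot 1
Insert 21: h=0, 4 probes -> slot 4

Table: [13, 63, 23, 24, 21, 12, 62]


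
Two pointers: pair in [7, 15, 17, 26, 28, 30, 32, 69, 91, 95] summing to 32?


lo=0(7)+hi=9(95)=102
lo=0(7)+hi=8(91)=98
lo=0(7)+hi=7(69)=76
lo=0(7)+hi=6(32)=39
lo=0(7)+hi=5(30)=37
lo=0(7)+hi=4(28)=35
lo=0(7)+hi=3(26)=33
lo=0(7)+hi=2(17)=24
lo=1(15)+hi=2(17)=32

Yes: 15+17=32


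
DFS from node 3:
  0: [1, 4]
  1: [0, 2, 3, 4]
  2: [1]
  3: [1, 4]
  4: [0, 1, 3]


Visit 3, push [4, 1]
Visit 1, push [4, 2, 0]
Visit 0, push [4]
Visit 4, push []
Visit 2, push []

DFS order: [3, 1, 0, 4, 2]


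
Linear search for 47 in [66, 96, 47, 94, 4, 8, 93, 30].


i=0: 66!=47
i=1: 96!=47
i=2: 47==47 found!

Found at 2, 3 comps


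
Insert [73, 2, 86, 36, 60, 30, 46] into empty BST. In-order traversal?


Insert 73: root
Insert 2: L from 73
Insert 86: R from 73
Insert 36: L from 73 -> R from 2
Insert 60: L from 73 -> R from 2 -> R from 36
Insert 30: L from 73 -> R from 2 -> L from 36
Insert 46: L from 73 -> R from 2 -> R from 36 -> L from 60

In-order: [2, 30, 36, 46, 60, 73, 86]


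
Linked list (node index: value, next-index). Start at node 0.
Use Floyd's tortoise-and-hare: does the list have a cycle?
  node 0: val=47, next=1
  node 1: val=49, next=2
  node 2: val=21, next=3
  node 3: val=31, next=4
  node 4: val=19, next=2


Floyd's tortoise (slow, +1) and hare (fast, +2):
  init: slow=0, fast=0
  step 1: slow=1, fast=2
  step 2: slow=2, fast=4
  step 3: slow=3, fast=3
  slow == fast at node 3: cycle detected

Cycle: yes


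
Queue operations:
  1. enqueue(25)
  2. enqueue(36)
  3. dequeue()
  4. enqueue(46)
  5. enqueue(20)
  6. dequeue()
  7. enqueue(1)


enqueue(25) -> [25]
enqueue(36) -> [25, 36]
dequeue()->25, [36]
enqueue(46) -> [36, 46]
enqueue(20) -> [36, 46, 20]
dequeue()->36, [46, 20]
enqueue(1) -> [46, 20, 1]

Final queue: [46, 20, 1]


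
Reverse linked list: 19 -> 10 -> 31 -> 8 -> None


Step 1: curr=19, set curr.next=prev(None) | reversed so far: 19
Step 2: curr=10, set curr.next=prev(19) | reversed so far: 10 -> 19
Step 3: curr=31, set curr.next=prev(10) | reversed so far: 31 -> 10 -> 19
Step 4: curr=8, set curr.next=prev(31) | reversed so far: 8 -> 31 -> 10 -> 19

8 -> 31 -> 10 -> 19 -> None


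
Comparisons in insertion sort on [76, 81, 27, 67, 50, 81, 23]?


Algorithm: insertion sort
Input: [76, 81, 27, 67, 50, 81, 23]
Sorted: [23, 27, 50, 67, 76, 81, 81]

17


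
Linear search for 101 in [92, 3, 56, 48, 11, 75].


i=0: 92!=101
i=1: 3!=101
i=2: 56!=101
i=3: 48!=101
i=4: 11!=101
i=5: 75!=101

Not found, 6 comps


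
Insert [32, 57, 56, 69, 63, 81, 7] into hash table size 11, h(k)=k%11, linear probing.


Insert 32: h=10 -> slot 10
Insert 57: h=2 -> slot 2
Insert 56: h=1 -> slot 1
Insert 69: h=3 -> slot 3
Insert 63: h=8 -> slot 8
Insert 81: h=4 -> slot 4
Insert 7: h=7 -> slot 7

Table: [None, 56, 57, 69, 81, None, None, 7, 63, None, 32]


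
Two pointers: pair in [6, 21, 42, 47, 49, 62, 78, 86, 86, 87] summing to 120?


lo=0(6)+hi=9(87)=93
lo=1(21)+hi=9(87)=108
lo=2(42)+hi=9(87)=129
lo=2(42)+hi=8(86)=128
lo=2(42)+hi=7(86)=128
lo=2(42)+hi=6(78)=120

Yes: 42+78=120


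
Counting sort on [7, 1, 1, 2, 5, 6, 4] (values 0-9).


Input: [7, 1, 1, 2, 5, 6, 4]
Counts: [0, 2, 1, 0, 1, 1, 1, 1, 0, 0]

Sorted: [1, 1, 2, 4, 5, 6, 7]


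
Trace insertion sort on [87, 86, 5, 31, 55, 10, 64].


Initial: [87, 86, 5, 31, 55, 10, 64]
Insert 86: [86, 87, 5, 31, 55, 10, 64]
Insert 5: [5, 86, 87, 31, 55, 10, 64]
Insert 31: [5, 31, 86, 87, 55, 10, 64]
Insert 55: [5, 31, 55, 86, 87, 10, 64]
Insert 10: [5, 10, 31, 55, 86, 87, 64]
Insert 64: [5, 10, 31, 55, 64, 86, 87]

Sorted: [5, 10, 31, 55, 64, 86, 87]


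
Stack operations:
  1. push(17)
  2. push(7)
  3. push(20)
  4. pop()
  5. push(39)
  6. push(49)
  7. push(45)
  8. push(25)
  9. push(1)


push(17) -> [17]
push(7) -> [17, 7]
push(20) -> [17, 7, 20]
pop()->20, [17, 7]
push(39) -> [17, 7, 39]
push(49) -> [17, 7, 39, 49]
push(45) -> [17, 7, 39, 49, 45]
push(25) -> [17, 7, 39, 49, 45, 25]
push(1) -> [17, 7, 39, 49, 45, 25, 1]

Final stack: [17, 7, 39, 49, 45, 25, 1]


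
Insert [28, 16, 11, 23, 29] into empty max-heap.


Insert 28: [28]
Insert 16: [28, 16]
Insert 11: [28, 16, 11]
Insert 23: [28, 23, 11, 16]
Insert 29: [29, 28, 11, 16, 23]

Final heap: [29, 28, 11, 16, 23]


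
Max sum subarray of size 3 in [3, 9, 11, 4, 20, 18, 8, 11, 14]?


[0:3]: 23
[1:4]: 24
[2:5]: 35
[3:6]: 42
[4:7]: 46
[5:8]: 37
[6:9]: 33

Max: 46 at [4:7]


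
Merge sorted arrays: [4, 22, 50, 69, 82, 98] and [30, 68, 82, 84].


Take 4 from A
Take 22 from A
Take 30 from B
Take 50 from A
Take 68 from B
Take 69 from A
Take 82 from A
Take 82 from B
Take 84 from B

Merged: [4, 22, 30, 50, 68, 69, 82, 82, 84, 98]


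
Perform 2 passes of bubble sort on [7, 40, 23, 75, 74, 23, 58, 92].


Initial: [7, 40, 23, 75, 74, 23, 58, 92]
Pass 1: [7, 23, 40, 74, 23, 58, 75, 92] (4 swaps)
Pass 2: [7, 23, 40, 23, 58, 74, 75, 92] (2 swaps)

After 2 passes: [7, 23, 40, 23, 58, 74, 75, 92]


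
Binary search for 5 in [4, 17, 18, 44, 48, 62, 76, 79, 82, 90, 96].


Step 1: lo=0, hi=10, mid=5, val=62
Step 2: lo=0, hi=4, mid=2, val=18
Step 3: lo=0, hi=1, mid=0, val=4
Step 4: lo=1, hi=1, mid=1, val=17

Not found


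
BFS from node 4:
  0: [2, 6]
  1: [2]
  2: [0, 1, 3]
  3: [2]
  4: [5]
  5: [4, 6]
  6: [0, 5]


Visit 4, enqueue [5]
Visit 5, enqueue [6]
Visit 6, enqueue [0]
Visit 0, enqueue [2]
Visit 2, enqueue [1, 3]
Visit 1, enqueue []
Visit 3, enqueue []

BFS order: [4, 5, 6, 0, 2, 1, 3]


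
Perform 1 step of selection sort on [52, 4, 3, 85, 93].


Initial: [52, 4, 3, 85, 93]
Step 1: min=3 at 2
  Swap: [3, 4, 52, 85, 93]

After 1 step: [3, 4, 52, 85, 93]


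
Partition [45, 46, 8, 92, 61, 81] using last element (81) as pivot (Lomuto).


Pivot: 81
  45 <= 81: advance i (no swap)
  46 <= 81: advance i (no swap)
  8 <= 81: advance i (no swap)
  61 <= 81: swap -> [45, 46, 8, 61, 92, 81]
Place pivot at 4: [45, 46, 8, 61, 81, 92]

Partitioned: [45, 46, 8, 61, 81, 92]


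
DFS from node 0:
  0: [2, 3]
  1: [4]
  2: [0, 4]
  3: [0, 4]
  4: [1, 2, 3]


Visit 0, push [3, 2]
Visit 2, push [4]
Visit 4, push [3, 1]
Visit 1, push []
Visit 3, push []

DFS order: [0, 2, 4, 1, 3]


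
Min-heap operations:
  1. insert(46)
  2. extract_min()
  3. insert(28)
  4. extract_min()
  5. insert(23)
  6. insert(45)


insert(46) -> [46]
extract_min()->46, []
insert(28) -> [28]
extract_min()->28, []
insert(23) -> [23]
insert(45) -> [23, 45]

Final heap: [23, 45]


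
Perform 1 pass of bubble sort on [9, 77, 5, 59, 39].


Initial: [9, 77, 5, 59, 39]
Pass 1: [9, 5, 59, 39, 77] (3 swaps)

After 1 pass: [9, 5, 59, 39, 77]


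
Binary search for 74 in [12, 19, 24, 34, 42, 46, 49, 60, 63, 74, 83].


Step 1: lo=0, hi=10, mid=5, val=46
Step 2: lo=6, hi=10, mid=8, val=63
Step 3: lo=9, hi=10, mid=9, val=74

Found at index 9


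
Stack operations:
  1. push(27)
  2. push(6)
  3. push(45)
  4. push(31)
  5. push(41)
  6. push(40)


push(27) -> [27]
push(6) -> [27, 6]
push(45) -> [27, 6, 45]
push(31) -> [27, 6, 45, 31]
push(41) -> [27, 6, 45, 31, 41]
push(40) -> [27, 6, 45, 31, 41, 40]

Final stack: [27, 6, 45, 31, 41, 40]


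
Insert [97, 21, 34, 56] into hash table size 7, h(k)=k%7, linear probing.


Insert 97: h=6 -> slot 6
Insert 21: h=0 -> slot 0
Insert 34: h=6, 2 probes -> slot 1
Insert 56: h=0, 2 probes -> slot 2

Table: [21, 34, 56, None, None, None, 97]


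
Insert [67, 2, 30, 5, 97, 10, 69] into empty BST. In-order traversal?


Insert 67: root
Insert 2: L from 67
Insert 30: L from 67 -> R from 2
Insert 5: L from 67 -> R from 2 -> L from 30
Insert 97: R from 67
Insert 10: L from 67 -> R from 2 -> L from 30 -> R from 5
Insert 69: R from 67 -> L from 97

In-order: [2, 5, 10, 30, 67, 69, 97]


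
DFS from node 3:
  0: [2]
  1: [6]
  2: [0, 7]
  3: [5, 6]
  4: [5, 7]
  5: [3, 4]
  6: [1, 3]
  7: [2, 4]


Visit 3, push [6, 5]
Visit 5, push [4]
Visit 4, push [7]
Visit 7, push [2]
Visit 2, push [0]
Visit 0, push []
Visit 6, push [1]
Visit 1, push []

DFS order: [3, 5, 4, 7, 2, 0, 6, 1]


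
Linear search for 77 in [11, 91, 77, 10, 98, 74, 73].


i=0: 11!=77
i=1: 91!=77
i=2: 77==77 found!

Found at 2, 3 comps


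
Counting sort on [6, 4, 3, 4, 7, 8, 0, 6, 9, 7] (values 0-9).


Input: [6, 4, 3, 4, 7, 8, 0, 6, 9, 7]
Counts: [1, 0, 0, 1, 2, 0, 2, 2, 1, 1]

Sorted: [0, 3, 4, 4, 6, 6, 7, 7, 8, 9]


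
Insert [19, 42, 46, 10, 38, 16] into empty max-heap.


Insert 19: [19]
Insert 42: [42, 19]
Insert 46: [46, 19, 42]
Insert 10: [46, 19, 42, 10]
Insert 38: [46, 38, 42, 10, 19]
Insert 16: [46, 38, 42, 10, 19, 16]

Final heap: [46, 38, 42, 10, 19, 16]


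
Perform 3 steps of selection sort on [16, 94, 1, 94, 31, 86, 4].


Initial: [16, 94, 1, 94, 31, 86, 4]
Step 1: min=1 at 2
  Swap: [1, 94, 16, 94, 31, 86, 4]
Step 2: min=4 at 6
  Swap: [1, 4, 16, 94, 31, 86, 94]
Step 3: min=16 at 2
  Swap: [1, 4, 16, 94, 31, 86, 94]

After 3 steps: [1, 4, 16, 94, 31, 86, 94]


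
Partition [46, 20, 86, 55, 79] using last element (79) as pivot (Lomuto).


Pivot: 79
  46 <= 79: advance i (no swap)
  20 <= 79: advance i (no swap)
  55 <= 79: swap -> [46, 20, 55, 86, 79]
Place pivot at 3: [46, 20, 55, 79, 86]

Partitioned: [46, 20, 55, 79, 86]


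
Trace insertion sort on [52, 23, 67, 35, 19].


Initial: [52, 23, 67, 35, 19]
Insert 23: [23, 52, 67, 35, 19]
Insert 67: [23, 52, 67, 35, 19]
Insert 35: [23, 35, 52, 67, 19]
Insert 19: [19, 23, 35, 52, 67]

Sorted: [19, 23, 35, 52, 67]


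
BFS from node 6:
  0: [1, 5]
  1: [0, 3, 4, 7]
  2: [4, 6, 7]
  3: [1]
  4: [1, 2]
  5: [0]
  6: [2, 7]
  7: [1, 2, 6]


Visit 6, enqueue [2, 7]
Visit 2, enqueue [4]
Visit 7, enqueue [1]
Visit 4, enqueue []
Visit 1, enqueue [0, 3]
Visit 0, enqueue [5]
Visit 3, enqueue []
Visit 5, enqueue []

BFS order: [6, 2, 7, 4, 1, 0, 3, 5]


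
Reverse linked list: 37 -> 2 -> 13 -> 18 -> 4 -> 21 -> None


Step 1: curr=37, set curr.next=prev(None) | reversed so far: 37
Step 2: curr=2, set curr.next=prev(37) | reversed so far: 2 -> 37
Step 3: curr=13, set curr.next=prev(2) | reversed so far: 13 -> 2 -> 37
Step 4: curr=18, set curr.next=prev(13) | reversed so far: 18 -> 13 -> 2 -> 37
Step 5: curr=4, set curr.next=prev(18) | reversed so far: 4 -> 18 -> 13 -> 2 -> 37
Step 6: curr=21, set curr.next=prev(4) | reversed so far: 21 -> 4 -> 18 -> 13 -> 2 -> 37

21 -> 4 -> 18 -> 13 -> 2 -> 37 -> None


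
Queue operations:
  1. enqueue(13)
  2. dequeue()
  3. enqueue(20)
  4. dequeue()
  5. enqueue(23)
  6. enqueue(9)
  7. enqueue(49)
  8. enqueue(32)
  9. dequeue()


enqueue(13) -> [13]
dequeue()->13, []
enqueue(20) -> [20]
dequeue()->20, []
enqueue(23) -> [23]
enqueue(9) -> [23, 9]
enqueue(49) -> [23, 9, 49]
enqueue(32) -> [23, 9, 49, 32]
dequeue()->23, [9, 49, 32]

Final queue: [9, 49, 32]


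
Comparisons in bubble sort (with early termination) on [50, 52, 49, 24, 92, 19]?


Algorithm: bubble sort (with early termination)
Input: [50, 52, 49, 24, 92, 19]
Sorted: [19, 24, 49, 50, 52, 92]

15


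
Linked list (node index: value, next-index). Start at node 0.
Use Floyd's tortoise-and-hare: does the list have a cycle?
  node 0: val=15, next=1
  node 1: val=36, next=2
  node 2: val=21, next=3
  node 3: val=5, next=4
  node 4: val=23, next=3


Floyd's tortoise (slow, +1) and hare (fast, +2):
  init: slow=0, fast=0
  step 1: slow=1, fast=2
  step 2: slow=2, fast=4
  step 3: slow=3, fast=4
  step 4: slow=4, fast=4
  slow == fast at node 4: cycle detected

Cycle: yes
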